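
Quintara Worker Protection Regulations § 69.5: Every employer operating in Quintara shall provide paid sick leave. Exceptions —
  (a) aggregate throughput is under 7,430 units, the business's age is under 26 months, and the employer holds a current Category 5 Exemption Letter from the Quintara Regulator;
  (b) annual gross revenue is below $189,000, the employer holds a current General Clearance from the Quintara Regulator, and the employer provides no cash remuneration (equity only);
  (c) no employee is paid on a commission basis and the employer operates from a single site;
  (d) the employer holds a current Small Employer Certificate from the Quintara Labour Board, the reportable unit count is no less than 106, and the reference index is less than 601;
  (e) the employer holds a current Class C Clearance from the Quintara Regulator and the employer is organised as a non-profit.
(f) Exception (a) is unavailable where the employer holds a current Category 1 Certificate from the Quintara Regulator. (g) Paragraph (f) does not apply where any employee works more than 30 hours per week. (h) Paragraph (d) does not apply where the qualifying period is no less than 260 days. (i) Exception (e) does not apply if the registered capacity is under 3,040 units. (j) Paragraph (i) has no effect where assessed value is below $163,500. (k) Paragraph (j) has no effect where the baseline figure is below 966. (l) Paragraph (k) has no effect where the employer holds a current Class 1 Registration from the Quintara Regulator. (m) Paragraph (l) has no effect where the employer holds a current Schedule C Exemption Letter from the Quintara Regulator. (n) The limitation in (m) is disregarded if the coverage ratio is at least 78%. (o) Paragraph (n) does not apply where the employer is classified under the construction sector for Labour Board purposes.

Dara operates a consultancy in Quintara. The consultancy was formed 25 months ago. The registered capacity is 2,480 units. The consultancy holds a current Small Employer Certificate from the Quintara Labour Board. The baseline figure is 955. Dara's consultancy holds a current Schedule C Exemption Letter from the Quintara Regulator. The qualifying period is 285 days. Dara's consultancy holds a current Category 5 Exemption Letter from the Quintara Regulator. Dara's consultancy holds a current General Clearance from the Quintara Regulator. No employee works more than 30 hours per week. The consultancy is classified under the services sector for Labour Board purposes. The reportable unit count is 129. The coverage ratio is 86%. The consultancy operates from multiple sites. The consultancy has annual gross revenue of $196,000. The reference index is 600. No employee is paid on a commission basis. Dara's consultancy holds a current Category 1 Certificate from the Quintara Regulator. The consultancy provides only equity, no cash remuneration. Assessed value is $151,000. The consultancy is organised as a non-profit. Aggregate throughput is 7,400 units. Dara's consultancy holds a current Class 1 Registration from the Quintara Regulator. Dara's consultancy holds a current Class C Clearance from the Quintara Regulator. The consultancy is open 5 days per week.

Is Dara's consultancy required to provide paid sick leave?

All of (a)'s requirements are met (aggregate throughput is 7,400 units, under the 7,430 units limit; the business's age is 25 months, under the 26 months limit; a current Category 5 Exemption Letter is held). However, paragraphs (f)–(g) must be considered: (f) applies — a current Category 1 Certificate is held. (g) is not triggered (no employee exceeds 30 hours/week), so (f) stands. Exception (a) does not apply.
Exception (b) fails — annual gross revenue is $196,000, not below $189,000.
Exception (c) fails — the employer operates from multiple sites.
Exception (d): a current Small Employer Certificate is held; the reportable unit count is 129, meeting the 106 threshold; the reference index is 600, less than the 601 limit — every condition holds. But applying paragraph (h): (h) is engaged — the qualifying period is 285 days, meeting the 260 days threshold. (d) is therefore removed.
Exception (e): a current Class C Clearance is held; the employer is a non-profit — every condition holds. Under paragraphs (i)–(o): (i) is triggered (the registered capacity is 2,480 units, under the 3,040 units limit), but yields to (j): (j) operates against (i): assessed value is $151,000, below the $163,500 limit. (k) would limit (j) — the baseline figure is 955, below the 966 limit — but (l) sets (k) aside: (l) applies — a current Class 1 Registration is held. (m) would limit (l) — a current Schedule C Exemption Letter is held — but (n) sets (m) aside: (n) applies — the coverage ratio is 86%, meeting the 78% threshold. (o) does not operate here (the consultancy is classified under the services sector), so (n) stands. Exception (e) stands.

No — exception (e) applies; Dara's consultancy is not required to provide paid sick leave.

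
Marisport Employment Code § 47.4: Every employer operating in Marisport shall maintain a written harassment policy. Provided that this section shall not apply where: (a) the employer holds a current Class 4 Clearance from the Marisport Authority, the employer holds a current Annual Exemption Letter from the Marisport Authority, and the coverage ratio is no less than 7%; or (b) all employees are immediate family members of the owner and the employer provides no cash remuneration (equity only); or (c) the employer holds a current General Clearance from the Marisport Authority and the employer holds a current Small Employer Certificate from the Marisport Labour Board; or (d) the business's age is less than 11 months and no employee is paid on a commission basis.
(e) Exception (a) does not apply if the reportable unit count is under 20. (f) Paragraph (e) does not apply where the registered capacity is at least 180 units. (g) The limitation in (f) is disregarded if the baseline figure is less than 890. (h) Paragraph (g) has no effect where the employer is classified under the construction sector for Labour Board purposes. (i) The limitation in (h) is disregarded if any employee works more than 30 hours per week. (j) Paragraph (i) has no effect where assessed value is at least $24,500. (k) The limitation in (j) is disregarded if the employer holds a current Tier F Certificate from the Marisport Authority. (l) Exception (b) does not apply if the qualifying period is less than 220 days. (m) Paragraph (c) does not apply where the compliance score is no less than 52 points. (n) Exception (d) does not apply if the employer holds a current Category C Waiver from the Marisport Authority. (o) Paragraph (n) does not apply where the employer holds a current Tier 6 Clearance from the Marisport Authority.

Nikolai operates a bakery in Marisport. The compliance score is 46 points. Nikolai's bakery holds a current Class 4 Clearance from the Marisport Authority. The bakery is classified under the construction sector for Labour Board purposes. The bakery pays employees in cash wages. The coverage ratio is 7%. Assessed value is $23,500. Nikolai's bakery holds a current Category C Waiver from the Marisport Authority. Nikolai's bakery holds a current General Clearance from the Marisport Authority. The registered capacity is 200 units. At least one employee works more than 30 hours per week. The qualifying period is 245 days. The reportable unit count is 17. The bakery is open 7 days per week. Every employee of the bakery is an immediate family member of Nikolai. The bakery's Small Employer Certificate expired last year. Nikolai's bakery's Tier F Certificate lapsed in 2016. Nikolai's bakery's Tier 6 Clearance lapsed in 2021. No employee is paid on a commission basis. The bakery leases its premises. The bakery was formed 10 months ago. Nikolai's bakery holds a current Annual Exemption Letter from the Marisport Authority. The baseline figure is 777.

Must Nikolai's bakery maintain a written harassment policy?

All of (a)'s requirements are met (a current Class 4 Clearance is held; a current Annual Exemption Letter is held; the coverage ratio is 7%, meeting the 7% threshold). But applying paragraphs (e)–(k): (e) operates against (a): the reportable unit count is 17, under the 20 limit. (f) applies (the registered capacity is 200 units, meeting the 180 units threshold), but is displaced by (g): (g) operates — the baseline figure is 777, less than the 890 limit. (h) is engaged (the bakery is classified under the construction sector), but is overridden by (i): (i) is engaged — at least one employee exceeds 30 hours/week. (j), which would lift (i), is not engaged — assessed value is $23,500, short of $24,500. So (a) is unavailable.
Exception (b) requires that the employer provides no cash remuneration (equity only); but employees are paid cash wages, so (b) is unavailable.
Exception (c) does not apply: the Small Employer Certificate has expired.
Exception (d)'s conditions are all satisfied: the business's age is 10 months, less than the 11 months limit; no employee is paid on commission. But: (n) is triggered — a current Category C Waiver is held. (o), which would lift (n), is inapplicable — there is no Tier 6 Clearance in force. (d) is therefore removed.
None of the exceptions is available; § 47.4 applies in full.

Yes — Nikolai's bakery must maintain a written harassment policy.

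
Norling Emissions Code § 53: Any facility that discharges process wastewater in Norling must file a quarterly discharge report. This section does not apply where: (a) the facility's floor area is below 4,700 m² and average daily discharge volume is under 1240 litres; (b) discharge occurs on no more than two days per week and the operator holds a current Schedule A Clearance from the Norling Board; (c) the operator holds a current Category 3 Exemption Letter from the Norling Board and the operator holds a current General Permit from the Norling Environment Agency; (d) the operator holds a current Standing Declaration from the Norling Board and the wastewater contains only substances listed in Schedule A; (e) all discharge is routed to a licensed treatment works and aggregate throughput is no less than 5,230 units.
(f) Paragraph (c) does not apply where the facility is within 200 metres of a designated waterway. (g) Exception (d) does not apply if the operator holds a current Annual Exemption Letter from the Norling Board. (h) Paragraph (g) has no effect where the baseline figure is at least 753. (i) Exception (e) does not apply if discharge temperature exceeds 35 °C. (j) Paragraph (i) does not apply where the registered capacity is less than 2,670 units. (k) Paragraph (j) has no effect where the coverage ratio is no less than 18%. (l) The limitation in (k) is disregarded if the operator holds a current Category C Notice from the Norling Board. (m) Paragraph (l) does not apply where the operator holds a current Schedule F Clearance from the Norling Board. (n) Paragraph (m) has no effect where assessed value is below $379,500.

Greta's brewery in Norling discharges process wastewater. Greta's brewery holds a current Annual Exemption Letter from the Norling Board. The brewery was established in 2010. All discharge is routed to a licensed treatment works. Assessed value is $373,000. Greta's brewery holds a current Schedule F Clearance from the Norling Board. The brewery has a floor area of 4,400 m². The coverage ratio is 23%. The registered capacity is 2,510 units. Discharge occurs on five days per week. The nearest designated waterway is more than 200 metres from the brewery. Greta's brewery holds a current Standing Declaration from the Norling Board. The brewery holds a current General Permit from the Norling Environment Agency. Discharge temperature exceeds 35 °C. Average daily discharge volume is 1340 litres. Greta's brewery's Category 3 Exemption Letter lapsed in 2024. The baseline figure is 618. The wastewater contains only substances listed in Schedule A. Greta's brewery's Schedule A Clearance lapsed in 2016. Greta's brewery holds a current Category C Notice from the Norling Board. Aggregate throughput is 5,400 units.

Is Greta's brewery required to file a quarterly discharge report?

Exception (a) does not apply: average daily discharge volume is 1340 litres, not under 1240 litres.
Exception (b) fails — discharge occurs on five days per week.
Exception (c) requires that the operator holds a current Category 3 Exemption Letter from the Norling Board; but the Category 3 Exemption Letter is not current, so (c) is unavailable.
Exception (d)'s conditions are all satisfied: a current Standing Declaration is held; the wastewater is Schedule-A-only. Turning to paragraphs (g)–(h): (g) operates against (d): a current Annual Exemption Letter is held. (h), which would lift (g), does not operate here — the baseline figure is 618, short of 753. (d) is therefore removed.
Exception (e)'s conditions are all satisfied: discharge is routed to a licensed treatment works; aggregate throughput is 5,400 units, meeting the 5,230 units threshold. Considering the limiting provisions: (i) would limit (e) — discharge temperature exceeds 35 °C — but (j) sets (i) aside: (j) operates against (i): the registered capacity is 2,510 units, less than the 2,670 units limit. (k) would limit (j) — the coverage ratio is 23%, meeting the 18% threshold — but (l) sets (k) aside: (l) is triggered — a current Category C Notice is held. (m) would limit (l) — a current Schedule F Clearance is held — but (n) sets (m) aside: (n) is triggered — assessed value is $373,000, below the $379,500 limit. So (e) applies.

No — exception (e) applies; Greta's brewery is not required to file a quarterly discharge report.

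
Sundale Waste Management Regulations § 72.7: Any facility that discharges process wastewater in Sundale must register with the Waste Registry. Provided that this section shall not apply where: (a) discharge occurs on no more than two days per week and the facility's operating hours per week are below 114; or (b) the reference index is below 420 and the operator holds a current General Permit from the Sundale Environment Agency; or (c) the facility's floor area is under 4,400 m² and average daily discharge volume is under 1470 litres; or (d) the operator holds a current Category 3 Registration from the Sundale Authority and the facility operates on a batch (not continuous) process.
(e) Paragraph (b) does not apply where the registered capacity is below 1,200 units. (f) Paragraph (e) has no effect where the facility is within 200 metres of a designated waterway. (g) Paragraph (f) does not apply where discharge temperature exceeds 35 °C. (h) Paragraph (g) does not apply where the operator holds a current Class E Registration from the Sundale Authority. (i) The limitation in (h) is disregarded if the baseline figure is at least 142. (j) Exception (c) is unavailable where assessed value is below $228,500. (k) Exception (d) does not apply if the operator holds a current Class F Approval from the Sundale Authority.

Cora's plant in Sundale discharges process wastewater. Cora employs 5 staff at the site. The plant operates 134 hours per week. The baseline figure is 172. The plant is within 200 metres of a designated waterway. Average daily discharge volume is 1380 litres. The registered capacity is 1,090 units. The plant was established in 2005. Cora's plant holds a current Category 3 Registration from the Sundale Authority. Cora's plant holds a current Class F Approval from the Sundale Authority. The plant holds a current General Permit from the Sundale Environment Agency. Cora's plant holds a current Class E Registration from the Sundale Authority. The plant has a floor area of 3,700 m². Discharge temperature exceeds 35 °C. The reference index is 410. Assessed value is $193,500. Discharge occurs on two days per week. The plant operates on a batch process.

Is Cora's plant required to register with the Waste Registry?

Exception (a) fails — the facility's operating hours per week are 134, not below 114.
Exception (b) is satisfied on its face — the reference index is 410, below the 420 limit; a current General Permit is held. However, paragraphs (e)–(i) must be considered: (e) operates against (b): the registered capacity is 1,090 units, below the 1,200 units limit. (f) is triggered (the plant is within 200 m of a designated waterway), but is overridden by (g): (g) operates against (f): discharge temperature exceeds 35 °C. (h) would limit (g) — a current Class E Registration is held — but (i) sets (h) aside: (i) operates — the baseline figure is 172, meeting the 142 threshold. (b) is therefore removed.
Exception (c)'s conditions are all satisfied: the facility's floor area is 3,700 m², under the 4,400 m² limit; average daily discharge volume is 1380 litres, under the 1470 litres limit. But: (j) applies — assessed value is $193,500, below the $228,500 limit. So (c) is unavailable.
Exception (d)'s conditions are all satisfied: a current Category 3 Registration is held; the facility operates on a batch process. However, paragraph (k) must be considered: (k) operates against (d): a current Class F Approval is held. (d) is therefore removed.
No exception applies. The general rule governs.

Yes — Cora's plant must register with the Waste Registry.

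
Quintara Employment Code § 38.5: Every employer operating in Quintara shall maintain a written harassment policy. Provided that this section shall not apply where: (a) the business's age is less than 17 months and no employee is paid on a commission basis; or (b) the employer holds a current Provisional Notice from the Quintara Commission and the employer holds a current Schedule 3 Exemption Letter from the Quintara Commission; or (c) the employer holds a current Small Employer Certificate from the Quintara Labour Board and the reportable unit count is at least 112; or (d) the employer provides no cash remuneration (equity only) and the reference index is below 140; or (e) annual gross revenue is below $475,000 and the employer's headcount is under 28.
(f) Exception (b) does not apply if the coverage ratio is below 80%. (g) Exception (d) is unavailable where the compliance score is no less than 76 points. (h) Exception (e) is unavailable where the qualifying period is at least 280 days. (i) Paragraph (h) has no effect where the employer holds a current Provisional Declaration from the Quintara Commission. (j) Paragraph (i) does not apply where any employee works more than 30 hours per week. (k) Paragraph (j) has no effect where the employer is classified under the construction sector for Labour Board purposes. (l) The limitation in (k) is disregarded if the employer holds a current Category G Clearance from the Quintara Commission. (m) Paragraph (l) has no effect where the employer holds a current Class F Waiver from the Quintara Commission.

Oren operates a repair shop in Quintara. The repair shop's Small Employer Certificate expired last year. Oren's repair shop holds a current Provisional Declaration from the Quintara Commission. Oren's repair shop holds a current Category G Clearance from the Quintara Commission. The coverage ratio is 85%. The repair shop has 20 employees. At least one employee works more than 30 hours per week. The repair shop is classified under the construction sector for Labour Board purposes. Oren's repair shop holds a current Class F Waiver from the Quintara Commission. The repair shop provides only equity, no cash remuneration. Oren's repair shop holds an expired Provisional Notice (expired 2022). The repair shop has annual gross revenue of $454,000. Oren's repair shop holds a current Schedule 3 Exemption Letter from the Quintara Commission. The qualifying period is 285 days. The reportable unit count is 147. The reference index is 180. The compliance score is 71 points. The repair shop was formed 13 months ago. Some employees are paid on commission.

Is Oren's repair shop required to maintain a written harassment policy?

Exception (a) fails — some employees are paid on commission.
Exception (b) does not apply: there is no Provisional Notice in force.
Exception (c) does not apply: the Small Employer Certificate has expired.
Exception (d) requires that the reference index is below 140; but the reference index is 180, not below 140, so (d) is unavailable.
Exception (e): annual gross revenue is $454,000, below the $475,000 limit; the employer's headcount is 20, under the 28 limit — every condition holds. As to paragraphs (h)–(m): (h) is triggered (the qualifying period is 285 days, meeting the 280 days threshold), but is itself disapplied by (i): (i) is engaged — a current Provisional Declaration is held. (j) would limit (i) — at least one employee exceeds 30 hours/week — but (k) sets (j) aside: (k) is engaged — the repair shop is classified under the construction sector. (l) is engaged (a current Category G Clearance is held), but is overridden by (m): (m) operates against (l): a current Class F Waiver is held. (e) remains available.

No — exception (e) applies; Oren's repair shop is not required to maintain a written harassment policy.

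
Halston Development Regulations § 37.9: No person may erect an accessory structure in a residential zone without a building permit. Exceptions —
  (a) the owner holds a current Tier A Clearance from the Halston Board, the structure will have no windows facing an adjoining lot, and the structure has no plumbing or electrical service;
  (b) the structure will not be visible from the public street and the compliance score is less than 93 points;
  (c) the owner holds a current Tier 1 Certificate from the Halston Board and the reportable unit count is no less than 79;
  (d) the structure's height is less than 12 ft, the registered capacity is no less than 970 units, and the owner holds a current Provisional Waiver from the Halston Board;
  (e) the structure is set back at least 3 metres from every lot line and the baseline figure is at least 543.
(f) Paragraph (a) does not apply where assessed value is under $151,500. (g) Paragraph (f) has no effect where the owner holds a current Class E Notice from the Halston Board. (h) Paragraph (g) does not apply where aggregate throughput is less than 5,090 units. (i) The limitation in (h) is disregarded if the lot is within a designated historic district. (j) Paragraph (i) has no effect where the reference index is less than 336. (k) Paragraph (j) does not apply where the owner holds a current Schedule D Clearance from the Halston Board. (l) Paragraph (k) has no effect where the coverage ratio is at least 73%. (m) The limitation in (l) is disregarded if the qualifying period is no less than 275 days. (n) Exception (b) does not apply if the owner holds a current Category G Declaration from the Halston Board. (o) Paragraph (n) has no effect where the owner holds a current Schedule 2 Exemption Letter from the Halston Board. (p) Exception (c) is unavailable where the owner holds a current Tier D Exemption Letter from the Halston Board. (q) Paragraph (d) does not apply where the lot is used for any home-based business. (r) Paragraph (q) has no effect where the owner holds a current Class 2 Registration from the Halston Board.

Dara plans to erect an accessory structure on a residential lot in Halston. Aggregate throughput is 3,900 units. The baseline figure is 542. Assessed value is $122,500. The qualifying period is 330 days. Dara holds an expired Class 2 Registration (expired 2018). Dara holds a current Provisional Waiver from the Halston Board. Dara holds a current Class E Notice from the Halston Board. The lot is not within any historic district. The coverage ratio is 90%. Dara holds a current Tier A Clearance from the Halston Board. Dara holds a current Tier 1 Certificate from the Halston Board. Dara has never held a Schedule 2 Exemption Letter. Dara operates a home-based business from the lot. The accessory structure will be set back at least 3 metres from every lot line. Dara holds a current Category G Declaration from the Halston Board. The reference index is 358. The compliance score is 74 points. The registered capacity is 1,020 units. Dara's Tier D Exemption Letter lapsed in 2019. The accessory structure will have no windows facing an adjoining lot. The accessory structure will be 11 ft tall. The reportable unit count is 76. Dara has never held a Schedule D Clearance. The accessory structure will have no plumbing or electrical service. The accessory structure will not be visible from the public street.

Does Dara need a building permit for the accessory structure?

Yes — Dara must obtain a building permit.

Exception (a)'s conditions are all satisfied: a current Tier A Clearance is held; no windows face an adjoining lot; there is no plumbing or electrical service. But applying paragraphs (f)–(m): (f) operates against (a): assessed value is $122,500, under the $151,500 limit. (g) would limit (f) — a current Class E Notice is held — but (h) sets (g) aside: (h) operates against (g): aggregate throughput is 3,900 units, less than the 5,090 units limit. (i) is inapplicable (the lot is not in a historic district), so (h) stands. (a) is therefore removed.
Exception (b): the structure will not be visible from the street; the compliance score is 74 points, less than the 93 points limit — every condition holds. Turning to paragraphs (n)–(o): (n) operates — a current Category G Declaration is held. (o), which would lift (n), is not engaged — there is no Schedule 2 Exemption Letter in force. So (b) is unavailable.
Exception (c) does not apply: the reportable unit count is 76, short of 79.
Exception (d)'s conditions are all satisfied: the structure's height is 11 ft, less than the 12 ft limit; the registered capacity is 1,020 units, meeting the 970 units threshold; a current Provisional Waiver is held. However, paragraphs (q)–(r) must be considered: (q) applies — a home-based business operates on the lot. (r), which would lift (q), is inapplicable — there is no Class 2 Registration in force. (d) is therefore removed.
Exception (e) fails — the baseline figure is 542, short of 543.
No exception applies. The general rule governs.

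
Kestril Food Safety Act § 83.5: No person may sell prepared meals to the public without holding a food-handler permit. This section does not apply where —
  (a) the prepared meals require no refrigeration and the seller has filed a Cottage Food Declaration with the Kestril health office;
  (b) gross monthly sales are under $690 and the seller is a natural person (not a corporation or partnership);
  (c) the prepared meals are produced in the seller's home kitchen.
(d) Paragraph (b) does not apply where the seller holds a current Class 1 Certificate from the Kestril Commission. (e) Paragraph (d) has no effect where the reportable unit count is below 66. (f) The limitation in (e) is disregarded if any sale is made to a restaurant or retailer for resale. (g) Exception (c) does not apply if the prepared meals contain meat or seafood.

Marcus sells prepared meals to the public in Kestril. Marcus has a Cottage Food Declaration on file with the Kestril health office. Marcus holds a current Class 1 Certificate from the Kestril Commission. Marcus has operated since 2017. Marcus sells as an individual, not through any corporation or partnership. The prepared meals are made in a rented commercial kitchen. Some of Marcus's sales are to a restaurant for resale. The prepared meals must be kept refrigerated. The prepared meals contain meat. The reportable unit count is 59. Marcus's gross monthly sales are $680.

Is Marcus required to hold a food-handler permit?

Yes — Marcus must hold a food-handler permit.

Exception (a) does not apply: the prepared meals require refrigeration.
All of (b)'s requirements are met (gross monthly sales are $680, under the $690 limit; the seller is a natural person). But: (d) operates against (b): a current Class 1 Certificate is held. (e) is engaged (the reportable unit count is 59, below the 66 limit), but is set aside by (f): (f) operates against (e): some sales are to a restaurant for resale. (b) is therefore removed.
Exception (c) does not apply: the prepared meals are made in a commercial kitchen, not a home kitchen.
Every exception is unavailable, so the rule governs.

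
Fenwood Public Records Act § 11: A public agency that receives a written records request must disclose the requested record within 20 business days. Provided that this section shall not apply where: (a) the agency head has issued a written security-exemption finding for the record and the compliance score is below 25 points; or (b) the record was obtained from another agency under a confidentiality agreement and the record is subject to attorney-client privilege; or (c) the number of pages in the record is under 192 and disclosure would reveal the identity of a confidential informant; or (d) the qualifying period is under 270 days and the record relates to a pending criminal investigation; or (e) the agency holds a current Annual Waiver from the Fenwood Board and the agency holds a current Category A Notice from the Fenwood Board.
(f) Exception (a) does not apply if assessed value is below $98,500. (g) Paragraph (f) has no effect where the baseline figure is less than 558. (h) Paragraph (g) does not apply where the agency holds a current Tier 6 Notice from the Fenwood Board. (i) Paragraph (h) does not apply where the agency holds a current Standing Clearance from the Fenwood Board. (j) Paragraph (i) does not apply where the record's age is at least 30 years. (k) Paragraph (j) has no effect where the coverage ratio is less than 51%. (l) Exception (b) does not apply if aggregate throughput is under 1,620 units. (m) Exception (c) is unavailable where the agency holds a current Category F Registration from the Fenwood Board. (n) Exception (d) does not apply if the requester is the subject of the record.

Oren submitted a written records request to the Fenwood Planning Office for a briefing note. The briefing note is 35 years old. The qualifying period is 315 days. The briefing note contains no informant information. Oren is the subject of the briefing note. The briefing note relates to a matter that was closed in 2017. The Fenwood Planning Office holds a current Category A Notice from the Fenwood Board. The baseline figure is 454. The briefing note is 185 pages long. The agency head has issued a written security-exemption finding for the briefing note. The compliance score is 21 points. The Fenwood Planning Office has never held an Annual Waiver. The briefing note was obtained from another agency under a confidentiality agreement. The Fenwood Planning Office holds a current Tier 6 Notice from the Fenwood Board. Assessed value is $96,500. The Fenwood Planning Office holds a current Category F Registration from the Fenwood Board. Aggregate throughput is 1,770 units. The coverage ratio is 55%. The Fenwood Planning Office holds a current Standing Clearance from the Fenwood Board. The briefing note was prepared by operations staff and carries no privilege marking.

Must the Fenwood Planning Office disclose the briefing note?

Yes — the Fenwood Planning Office must disclose the briefing note.

All of (a)'s requirements are met (a written security-exemption finding has been issued; the compliance score is 21 points, below the 25 points limit). But applying paragraphs (f)–(k): (f) is engaged — assessed value is $96,500, below the $98,500 limit. (g) would limit (f) — the baseline figure is 454, less than the 558 limit — but (h) sets (g) aside: (h) operates against (g): a current Tier 6 Notice is held. (i) applies (a current Standing Clearance is held), but is displaced by (j): (j) is triggered — the record's age is 35 years, meeting the 30 years threshold. (k), which would lift (j), is inapplicable — the coverage ratio is 55%, not less than 51%. So (a) is unavailable.
Exception (b) fails — the briefing note carries no privilege marking.
Exception (c) does not apply: the briefing note contains no informant information.
Exception (d) fails — the qualifying period is 315 days, not under 270 days.
Exception (e) fails — there is no Annual Waiver in force.
No exception displaces § 11.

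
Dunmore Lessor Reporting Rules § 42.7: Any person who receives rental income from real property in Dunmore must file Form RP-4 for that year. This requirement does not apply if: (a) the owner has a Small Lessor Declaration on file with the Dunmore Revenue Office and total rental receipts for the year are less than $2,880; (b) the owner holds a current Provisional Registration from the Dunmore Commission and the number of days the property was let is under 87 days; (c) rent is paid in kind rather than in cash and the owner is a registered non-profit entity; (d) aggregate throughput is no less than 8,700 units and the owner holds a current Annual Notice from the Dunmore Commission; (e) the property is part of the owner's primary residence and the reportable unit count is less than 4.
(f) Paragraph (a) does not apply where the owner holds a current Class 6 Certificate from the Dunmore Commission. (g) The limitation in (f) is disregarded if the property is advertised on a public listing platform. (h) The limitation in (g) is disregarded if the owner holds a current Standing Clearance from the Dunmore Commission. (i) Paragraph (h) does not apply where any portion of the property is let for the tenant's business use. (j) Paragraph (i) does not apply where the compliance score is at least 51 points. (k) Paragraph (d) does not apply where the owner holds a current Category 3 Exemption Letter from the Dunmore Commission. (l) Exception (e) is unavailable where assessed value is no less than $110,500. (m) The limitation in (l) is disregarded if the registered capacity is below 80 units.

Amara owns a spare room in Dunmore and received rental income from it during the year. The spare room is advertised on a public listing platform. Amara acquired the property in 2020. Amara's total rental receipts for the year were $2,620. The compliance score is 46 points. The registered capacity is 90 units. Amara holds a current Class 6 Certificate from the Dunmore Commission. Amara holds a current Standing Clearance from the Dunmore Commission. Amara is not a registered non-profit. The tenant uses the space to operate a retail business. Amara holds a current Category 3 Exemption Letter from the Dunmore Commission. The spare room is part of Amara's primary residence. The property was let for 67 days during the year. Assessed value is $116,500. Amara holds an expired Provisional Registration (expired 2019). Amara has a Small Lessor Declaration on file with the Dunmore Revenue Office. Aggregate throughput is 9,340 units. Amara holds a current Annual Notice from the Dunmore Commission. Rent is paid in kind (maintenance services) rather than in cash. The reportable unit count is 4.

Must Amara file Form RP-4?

Exception (a): a Small Lessor Declaration is on file; total rental receipts for the year are $2,620, less than the $2,880 limit — every condition holds. As to paragraphs (f)–(j): (f) is triggered (a current Class 6 Certificate is held), but is set aside by (g): (g) applies — the property is publicly advertised. (h) would limit (g) — a current Standing Clearance is held — but (i) sets (h) aside: (i) operates — the space is let for business use. (j), which would lift (i), is not engaged — the compliance score is 46 points, short of 51 points. So (a) applies.
Exception (b) does not apply: no current Provisional Registration is held.
Exception (c) fails — Amara is not a registered non-profit.
Exception (d)'s conditions are all satisfied: aggregate throughput is 9,340 units, meeting the 8,700 units threshold; a current Annual Notice is held. However, paragraph (k) must be considered: (k) operates against (d): a current Category 3 Exemption Letter is held. So (d) is unavailable.
Exception (e) fails — the reportable unit count is 4, not less than 4.

No — exception (a) applies; Amara is not required to file Form RP-4.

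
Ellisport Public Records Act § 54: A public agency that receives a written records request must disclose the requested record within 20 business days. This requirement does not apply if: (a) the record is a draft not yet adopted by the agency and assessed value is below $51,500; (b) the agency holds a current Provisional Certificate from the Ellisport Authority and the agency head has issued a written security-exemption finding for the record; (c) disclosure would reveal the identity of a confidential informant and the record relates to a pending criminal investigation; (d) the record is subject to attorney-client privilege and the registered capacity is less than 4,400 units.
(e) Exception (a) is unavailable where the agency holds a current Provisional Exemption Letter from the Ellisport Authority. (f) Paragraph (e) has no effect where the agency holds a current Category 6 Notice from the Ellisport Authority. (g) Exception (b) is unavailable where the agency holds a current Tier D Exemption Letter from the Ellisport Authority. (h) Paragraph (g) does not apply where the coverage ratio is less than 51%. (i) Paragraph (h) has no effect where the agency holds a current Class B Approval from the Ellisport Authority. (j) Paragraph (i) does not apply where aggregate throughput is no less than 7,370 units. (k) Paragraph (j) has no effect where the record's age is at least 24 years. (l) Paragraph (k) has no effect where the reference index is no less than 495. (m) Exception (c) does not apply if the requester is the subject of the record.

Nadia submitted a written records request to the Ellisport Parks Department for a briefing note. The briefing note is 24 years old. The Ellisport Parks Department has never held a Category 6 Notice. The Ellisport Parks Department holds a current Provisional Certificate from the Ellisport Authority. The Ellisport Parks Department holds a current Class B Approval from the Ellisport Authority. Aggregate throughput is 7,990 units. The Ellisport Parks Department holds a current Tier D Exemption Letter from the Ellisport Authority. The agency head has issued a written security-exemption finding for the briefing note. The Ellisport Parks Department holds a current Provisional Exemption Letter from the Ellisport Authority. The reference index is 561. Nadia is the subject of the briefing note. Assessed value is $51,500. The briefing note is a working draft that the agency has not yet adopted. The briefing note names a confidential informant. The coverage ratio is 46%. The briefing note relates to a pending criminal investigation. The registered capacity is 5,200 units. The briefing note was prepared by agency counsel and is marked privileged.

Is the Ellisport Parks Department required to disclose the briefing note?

No — exception (b) applies; the Ellisport Parks Department is not required to disclose the briefing note.

Exception (a) fails — assessed value is $51,500, not below $51,500.
Exception (b)'s conditions are all satisfied: a current Provisional Certificate is held; a written security-exemption finding has been issued. Applying paragraphs (g)–(l): (g) would limit (b) — a current Tier D Exemption Letter is held — but (h) sets (g) aside: (h) operates against (g): the coverage ratio is 46%, less than the 51% limit. (i) applies (a current Class B Approval is held), but is set aside by (j): (j) applies — aggregate throughput is 7,990 units, meeting the 7,370 units threshold. (k) is engaged (the record's age is 24 years, meeting the 24 years threshold), but is itself disapplied by (l): (l) is triggered — the reference index is 561, meeting the 495 threshold. So (b) applies.
Exception (c) is satisfied on its face — the briefing note names a confidential informant; the briefing note relates to a pending investigation. But applying paragraph (m): (m) operates against (c): Nadia is the subject of the briefing note. Exception (c) does not apply.
Exception (d) does not apply: the registered capacity is 5,200 units, not less than 4,400 units.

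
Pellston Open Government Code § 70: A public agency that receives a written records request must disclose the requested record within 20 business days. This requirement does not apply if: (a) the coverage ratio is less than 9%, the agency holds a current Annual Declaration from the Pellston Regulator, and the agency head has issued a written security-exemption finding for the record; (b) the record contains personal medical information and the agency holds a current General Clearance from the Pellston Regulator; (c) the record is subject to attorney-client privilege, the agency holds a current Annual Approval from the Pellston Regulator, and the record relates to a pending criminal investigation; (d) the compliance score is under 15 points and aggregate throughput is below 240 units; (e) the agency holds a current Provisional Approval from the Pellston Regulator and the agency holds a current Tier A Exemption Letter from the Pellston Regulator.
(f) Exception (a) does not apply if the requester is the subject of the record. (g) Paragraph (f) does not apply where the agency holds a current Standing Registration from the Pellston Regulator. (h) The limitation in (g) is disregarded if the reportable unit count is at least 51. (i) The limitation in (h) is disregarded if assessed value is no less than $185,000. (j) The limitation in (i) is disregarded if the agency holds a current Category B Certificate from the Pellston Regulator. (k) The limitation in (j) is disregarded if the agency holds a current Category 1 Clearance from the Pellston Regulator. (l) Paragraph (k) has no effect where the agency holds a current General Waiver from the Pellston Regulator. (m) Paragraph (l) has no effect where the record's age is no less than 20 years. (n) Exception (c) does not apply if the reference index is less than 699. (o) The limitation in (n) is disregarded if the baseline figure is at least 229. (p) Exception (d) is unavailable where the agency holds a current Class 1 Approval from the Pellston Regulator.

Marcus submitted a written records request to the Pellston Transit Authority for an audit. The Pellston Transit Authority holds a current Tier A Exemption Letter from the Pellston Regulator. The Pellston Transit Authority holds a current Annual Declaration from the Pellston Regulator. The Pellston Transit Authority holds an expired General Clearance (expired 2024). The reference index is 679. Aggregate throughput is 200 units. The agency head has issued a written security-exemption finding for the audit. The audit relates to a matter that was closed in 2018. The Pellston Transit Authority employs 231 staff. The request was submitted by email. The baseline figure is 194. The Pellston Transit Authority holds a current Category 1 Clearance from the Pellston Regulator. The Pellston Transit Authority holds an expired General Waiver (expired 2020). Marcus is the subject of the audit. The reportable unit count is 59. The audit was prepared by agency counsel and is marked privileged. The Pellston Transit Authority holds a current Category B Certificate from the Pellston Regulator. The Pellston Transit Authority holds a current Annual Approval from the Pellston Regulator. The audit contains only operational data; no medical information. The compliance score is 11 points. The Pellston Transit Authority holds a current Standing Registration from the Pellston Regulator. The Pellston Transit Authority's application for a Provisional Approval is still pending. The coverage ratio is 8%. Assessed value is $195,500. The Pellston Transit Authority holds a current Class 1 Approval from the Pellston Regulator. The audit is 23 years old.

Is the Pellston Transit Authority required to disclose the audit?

Exception (a) is satisfied on its face — the coverage ratio is 8%, less than the 9% limit; a current Annual Declaration is held; a written security-exemption finding has been issued. Applying paragraphs (f)–(m): (f) applies (Marcus is the subject of the audit), but is set aside by (g): (g) is engaged — a current Standing Registration is held. (h) operates (the reportable unit count is 59, meeting the 51 threshold), but is itself disapplied by (i): (i) operates against (h): assessed value is $195,500, meeting the $185,000 threshold. (j) is triggered (a current Category B Certificate is held), but is set aside by (k): (k) is engaged — a current Category 1 Clearance is held. (l), which would lift (k), is not engaged — no current General Waiver is held. So (a) applies.
Exception (b) fails — the audit contains only operational data.
Exception (c) does not apply: the audit relates to a closed matter.
Exception (d) is satisfied on its face — the compliance score is 11 points, under the 15 points limit; aggregate throughput is 200 units, below the 240 units limit. Turning to paragraph (p): (p) operates against (d): a current Class 1 Approval is held. (d) is therefore removed.
Exception (e) fails — there is no Provisional Approval in force.

No — exception (a) applies; the Pellston Transit Authority is not required to disclose the audit.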